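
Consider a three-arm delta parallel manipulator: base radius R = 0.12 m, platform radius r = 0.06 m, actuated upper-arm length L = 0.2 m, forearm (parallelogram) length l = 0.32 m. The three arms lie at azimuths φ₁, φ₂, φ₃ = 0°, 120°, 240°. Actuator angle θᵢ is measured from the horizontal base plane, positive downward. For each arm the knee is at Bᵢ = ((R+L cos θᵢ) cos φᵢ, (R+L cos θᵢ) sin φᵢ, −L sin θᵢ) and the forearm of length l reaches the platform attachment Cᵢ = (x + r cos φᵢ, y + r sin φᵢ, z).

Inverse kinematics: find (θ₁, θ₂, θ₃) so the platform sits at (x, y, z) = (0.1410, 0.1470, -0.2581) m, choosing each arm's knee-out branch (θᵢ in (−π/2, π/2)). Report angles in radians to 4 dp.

φ1=0.0° → target in arm frame (0.1410, 0.1470)
  A cos θ + B sin θ = C:  -0.0810·cos θ + -0.2581·sin θ = -0.0810
  √(A²+B²)=0.2705;  θ1 = -1.8749+1.8748 ≈ -0.0001
φ2=120.0° → target in arm frame (0.0568, -0.1956)
  A=0.0032, B=-0.2581, C=(l²−L²−A²−y'²−z²)/(2L)=-0.1062
  θ2 = atan2(B,A) + arccos(C/0.2581) = 0.4365
arm 3 (φ=240.0°): x'=-0.1978, y'=0.0486
  e−x'=0.2578;  (l²−L²−(e−x')²−y'²−z²)/2L = -0.1826
  γ=atan2(-0.2581,0.2578)=-0.7860;  ψ=arccos(-0.5006)=2.0950;  θ3=γ+ψ≈1.3091

θ₁ = -0.0001, θ₂ = 0.4365, θ₃ = 1.3091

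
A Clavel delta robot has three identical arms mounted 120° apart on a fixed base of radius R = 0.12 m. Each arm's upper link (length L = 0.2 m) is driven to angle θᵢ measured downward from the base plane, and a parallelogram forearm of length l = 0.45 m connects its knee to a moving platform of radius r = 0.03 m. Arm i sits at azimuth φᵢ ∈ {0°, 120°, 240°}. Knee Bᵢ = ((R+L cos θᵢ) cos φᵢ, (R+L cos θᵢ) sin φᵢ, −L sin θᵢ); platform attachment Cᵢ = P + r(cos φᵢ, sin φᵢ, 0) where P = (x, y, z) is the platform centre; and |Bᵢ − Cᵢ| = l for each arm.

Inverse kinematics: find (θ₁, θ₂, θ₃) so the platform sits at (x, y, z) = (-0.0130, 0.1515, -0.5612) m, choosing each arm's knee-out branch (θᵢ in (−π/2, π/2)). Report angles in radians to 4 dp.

θ₁ = 1.1342, θ₂ = 0.6979, θ₃ = 1.3959

arm 1 (φ=0.0°): x'=-0.0130, y'=0.1515
  A=0.1030, B=-0.5612, C=(l²−L²−A²−y'²−z²)/(2L)=-0.4650
  γ=atan2(-0.5612,0.1030)=-1.3893;  ψ=arccos(-0.8150)=2.5235;  θ1=γ+ψ≈1.1342
arm 2 (φ=120.0°): x'=0.1377, y'=-0.0645
  A cos θ + B sin θ = C:  -0.0477·cos θ + -0.5612·sin θ = -0.3972
  √(A²+B²)=0.5632;  θ2 = -1.6556+2.3535 ≈ 0.6979
φ3=240.0° → target in arm frame (-0.1247, -0.0870)
  A=0.2147, B=-0.5612, C=(l²−L²−A²−y'²−z²)/(2L)=-0.5153
  γ=atan2(-0.5612,0.2147)=-1.2054;  ψ=arccos(-0.8576)=2.6013;  θ3=γ+ψ≈1.3959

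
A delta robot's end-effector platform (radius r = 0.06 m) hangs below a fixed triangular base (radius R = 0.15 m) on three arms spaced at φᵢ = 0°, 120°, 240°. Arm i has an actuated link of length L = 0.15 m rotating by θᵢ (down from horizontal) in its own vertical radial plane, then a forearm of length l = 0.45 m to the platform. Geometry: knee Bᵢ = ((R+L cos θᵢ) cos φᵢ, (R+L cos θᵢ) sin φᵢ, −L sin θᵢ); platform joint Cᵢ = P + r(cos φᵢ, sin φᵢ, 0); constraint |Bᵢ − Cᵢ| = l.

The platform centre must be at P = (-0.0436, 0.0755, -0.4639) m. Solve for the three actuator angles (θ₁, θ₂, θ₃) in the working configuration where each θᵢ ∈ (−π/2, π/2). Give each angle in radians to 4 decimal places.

θ₁ = 0.6981, θ₂ = 0.2619, θ₃ = 0.6981

rotate P by −φ1: (-0.0436, 0.0755, -0.4639)
  e−x'=0.1336;  (l²−L²−(e−x')²−y'²−z²)/2L = -0.1958
  θ1 = atan2(B,A) + arccos(C/0.4828) = 0.6981
φ2=120.0° → target in arm frame (0.0872, 0.0000)
  A=0.0028, B=-0.4639, C=(l²−L²−A²−y'²−z²)/(2L)=-0.1174
  γ=atan2(-0.4639,0.0028)=-1.5647;  ψ=arccos(-0.2530)=1.8266;  θ2=γ+ψ≈0.2619
arm 3 (φ=240.0°): x'=-0.0436, y'=-0.0755
  A cos θ + B sin θ = C:  0.1336·cos θ + -0.4639·sin θ = -0.1958
  √(A²+B²)=0.4828;  θ3 = -1.2904+1.9885 ≈ 0.6981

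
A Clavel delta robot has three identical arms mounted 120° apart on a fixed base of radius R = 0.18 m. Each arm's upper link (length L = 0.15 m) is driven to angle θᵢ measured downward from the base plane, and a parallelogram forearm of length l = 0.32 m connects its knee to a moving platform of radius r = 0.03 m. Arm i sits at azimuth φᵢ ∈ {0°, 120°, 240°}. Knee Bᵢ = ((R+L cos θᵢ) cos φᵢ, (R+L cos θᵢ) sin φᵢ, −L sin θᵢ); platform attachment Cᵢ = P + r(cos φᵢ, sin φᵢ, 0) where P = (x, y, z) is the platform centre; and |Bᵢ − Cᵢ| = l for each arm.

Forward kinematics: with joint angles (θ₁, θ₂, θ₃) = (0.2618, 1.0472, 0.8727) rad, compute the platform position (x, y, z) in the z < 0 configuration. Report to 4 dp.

(0.0771, -0.0199, -0.2725)

centre 1 = (0.2949·cos0.0°, 0.2949·sin0.0°, -0.0388) = (0.2949, 0.0000, -0.0388)
arm 2 at φ=120.0°: ρ2 = 0.2250;  centre 2 = (-0.1125, 0.1949, -0.1299)
arm 3 at φ=240.0°: ρ3 = 0.2464;  centre 3 = (-0.1232, -0.2134, -0.1149)
subtract pairs → two planes through P
linear system: -0.8148x+0.3897y = -0.0210−-0.1822z; -0.8362x+-0.4268y = -0.0145−-0.1522z
det = 0.6736;  x = 0.0217+-0.2035z,  y = -0.0084+0.0421z
sphere 1 gives Az²+Bz+C=0 with A=1.0432, B=0.1881, C=-0.0262;  B²−4AC=0.1447;  roots -0.2725, 0.0921;  negative root z = -0.2725
x = 0.0771, y = -0.0199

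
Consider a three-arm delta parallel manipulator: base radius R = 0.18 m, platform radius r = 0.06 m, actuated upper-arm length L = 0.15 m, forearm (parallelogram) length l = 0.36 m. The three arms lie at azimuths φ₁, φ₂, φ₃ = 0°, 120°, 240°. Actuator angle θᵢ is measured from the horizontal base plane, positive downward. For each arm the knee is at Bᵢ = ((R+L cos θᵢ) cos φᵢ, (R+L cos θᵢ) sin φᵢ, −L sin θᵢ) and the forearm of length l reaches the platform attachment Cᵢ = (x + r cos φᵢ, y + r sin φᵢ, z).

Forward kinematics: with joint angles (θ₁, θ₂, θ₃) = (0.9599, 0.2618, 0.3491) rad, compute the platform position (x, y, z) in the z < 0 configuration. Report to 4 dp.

arm 1 at φ=0.0°: (R−r)+L cos θ1 = 0.2060;  O1 = (0.2060, 0.0000, -0.1229)
arm 2 at φ=120.0°: (R−r)+L cos θ2 = 0.2649;  O2 = (-0.1324, 0.2294, -0.0388)
φ3=240.0°: virtual centre (-0.1305, -0.2260, -0.0513), radius l
eliminate P² terms by subtracting sphere 1 from 2 and 3
linear system: -0.6770x+0.4588y = 0.0141−0.1681z; -0.6730x+-0.4520y = 0.0132−0.1431z
Cramer: x(z) = -0.0202+0.2304z;  y(z) = 0.0009-0.0264z
quadratic in z: (1.0538)z²+(0.1414)z+(-0.0633)=0, √Δ=0.5356 → z ∈ {-0.3212, 0.1870}; z = -0.3212 (taking z<0)
x = -0.0942, y = 0.0094

(-0.0942, 0.0094, -0.3212)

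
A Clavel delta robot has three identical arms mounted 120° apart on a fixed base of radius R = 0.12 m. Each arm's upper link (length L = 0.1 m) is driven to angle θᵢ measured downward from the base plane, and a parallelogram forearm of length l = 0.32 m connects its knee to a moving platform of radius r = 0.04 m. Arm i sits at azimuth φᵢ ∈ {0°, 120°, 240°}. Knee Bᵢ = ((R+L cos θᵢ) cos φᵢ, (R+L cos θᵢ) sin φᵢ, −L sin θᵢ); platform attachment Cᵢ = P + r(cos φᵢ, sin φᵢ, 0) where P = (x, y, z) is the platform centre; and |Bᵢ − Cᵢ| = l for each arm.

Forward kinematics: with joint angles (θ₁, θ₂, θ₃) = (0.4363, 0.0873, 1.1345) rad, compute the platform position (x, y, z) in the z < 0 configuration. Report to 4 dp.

(0.0272, 0.1158, -0.3039)

S1 = (0.1706·cos0.0°, 0.1706·sin0.0°, -0.0423) = (0.1706, 0.0000, -0.0423)
φ2=120.0°: virtual centre (-0.0898, 0.1556, -0.0087), radius l
S3 = (0.1223·cos240.0°, 0.1223·sin240.0°, -0.0906) = (-0.0611, -0.1059, -0.0906)
|S₂|²−|S₁|² = 0.0014;  |S₃|²−|S₁|² = -0.0077
plane₁₂: -0.5209x+0.3111y+0.0671z = 0.0014
Cramer: x(z) = 0.0083-0.0625z;  y(z) = 0.0185-0.3202z
into |P−S₁|² = l²: 1.1064z² + 0.0930z + -0.0739 = 0;  Δ = 0.3357;  z = -0.3039 or 0.2198 → z<0 root = -0.3039
x = 0.0272, y = 0.1158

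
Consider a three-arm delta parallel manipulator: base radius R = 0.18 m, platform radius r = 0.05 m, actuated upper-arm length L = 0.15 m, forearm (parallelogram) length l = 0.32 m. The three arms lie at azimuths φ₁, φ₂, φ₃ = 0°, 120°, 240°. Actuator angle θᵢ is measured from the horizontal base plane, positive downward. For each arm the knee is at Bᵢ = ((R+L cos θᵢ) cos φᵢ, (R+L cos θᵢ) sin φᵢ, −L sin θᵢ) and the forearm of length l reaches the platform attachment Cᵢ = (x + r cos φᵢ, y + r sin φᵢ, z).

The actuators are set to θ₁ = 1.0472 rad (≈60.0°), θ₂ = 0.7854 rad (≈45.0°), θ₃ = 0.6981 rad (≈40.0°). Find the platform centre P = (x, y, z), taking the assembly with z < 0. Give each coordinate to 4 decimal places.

arm 1 at φ=0.0°: e+L cos θ1 = 0.2050;  S1 = (0.2050, 0.0000, -0.1299)
arm 2 at φ=120.0°: e+L cos θ2 = 0.2361;  S2 = (-0.1180, 0.2044, -0.1061)
arm 3 at φ=240.0°: e+L cos θ3 = 0.2449;  S3 = (-0.1225, -0.2121, -0.0964)
eliminate P² terms by subtracting sphere 1 from 2 and 3
linear system: -0.6461x+0.4089y = 0.0081−0.0477z; -0.6549x+-0.4242y = 0.0104−0.0670z
Cramer: x(z) = -0.0142+0.0879z;  y(z) = -0.0026+0.0222z
sphere 1 gives Az²+Bz+C=0 with A=1.0082, B=0.2212, C=-0.0375;  B²−4AC=0.2001;  roots -0.3315, 0.1122;  negative root z = -0.3315
x = -0.0433, y = -0.0100

(-0.0433, -0.0100, -0.3315)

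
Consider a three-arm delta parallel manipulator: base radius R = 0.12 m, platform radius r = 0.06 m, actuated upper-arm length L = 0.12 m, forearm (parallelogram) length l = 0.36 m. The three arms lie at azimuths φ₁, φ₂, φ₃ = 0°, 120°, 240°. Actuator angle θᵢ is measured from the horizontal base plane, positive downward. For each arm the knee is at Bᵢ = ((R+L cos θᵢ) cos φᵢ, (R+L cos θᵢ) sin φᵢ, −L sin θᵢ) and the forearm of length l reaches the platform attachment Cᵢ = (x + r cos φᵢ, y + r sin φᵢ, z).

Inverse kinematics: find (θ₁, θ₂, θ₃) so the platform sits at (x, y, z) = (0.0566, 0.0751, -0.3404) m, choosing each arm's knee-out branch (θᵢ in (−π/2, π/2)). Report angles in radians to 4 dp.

φ1=0.0° → target in arm frame (0.0566, 0.0751)
  e−x'=0.0034;  (l²−L²−(e−x')²−y'²−z²)/2L = -0.0263
  θ1 = atan2(B,A) + arccos(C/0.3404) = 0.0875
rotate P by −φ2: (0.0367, -0.0866, -0.3404)
  e−x'=0.0233;  (l²−L²−(e−x')²−y'²−z²)/2L = -0.0363
  γ=atan2(-0.3404,0.0233)=-1.5026;  ψ=arccos(-0.1063)=1.6773;  θ2=γ+ψ≈0.1748
φ3=240.0° → target in arm frame (-0.0933, 0.0115)
  A=0.1533, B=-0.3404, C=(l²−L²−A²−y'²−z²)/(2L)=-0.1013
  θ3 = atan2(B,A) + arccos(C/0.3733) = 0.6981

θ₁ = 0.0875, θ₂ = 0.1748, θ₃ = 0.6981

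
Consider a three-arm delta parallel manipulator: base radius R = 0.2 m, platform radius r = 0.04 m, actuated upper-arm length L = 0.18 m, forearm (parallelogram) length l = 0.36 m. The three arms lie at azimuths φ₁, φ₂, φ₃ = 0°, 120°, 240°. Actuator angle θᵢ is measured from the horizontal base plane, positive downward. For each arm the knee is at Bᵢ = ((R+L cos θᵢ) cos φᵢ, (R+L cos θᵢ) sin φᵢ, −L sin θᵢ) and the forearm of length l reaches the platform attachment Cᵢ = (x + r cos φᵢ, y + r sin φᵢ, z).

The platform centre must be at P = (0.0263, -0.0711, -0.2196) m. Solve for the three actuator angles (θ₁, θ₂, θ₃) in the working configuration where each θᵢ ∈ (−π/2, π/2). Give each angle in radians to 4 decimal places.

θ₁ = 0.2616, θ₂ = 0.8730, θ₃ = 0.0873

rotate P by −φ1: (0.0263, -0.0711, -0.2196)
  A cos θ + B sin θ = C:  0.1337·cos θ + -0.2196·sin θ = 0.0723
  θ1 = atan2(B,A) + arccos(C/0.2571) = 0.2616
φ2=120.0° → target in arm frame (-0.0747, 0.0128)
  A cos θ + B sin θ = C:  0.2347·cos θ + -0.2196·sin θ = -0.0175
  γ=atan2(-0.2196,0.2347)=-0.7521;  ψ=arccos(-0.0543)=1.6251;  θ2=γ+ψ≈0.8730
arm 3 (φ=240.0°): x'=0.0484, y'=0.0583
  A=0.1116, B=-0.2196, C=(l²−L²−A²−y'²−z²)/(2L)=0.0920
  θ3 = atan2(B,A) + arccos(C/0.2463) = 0.0873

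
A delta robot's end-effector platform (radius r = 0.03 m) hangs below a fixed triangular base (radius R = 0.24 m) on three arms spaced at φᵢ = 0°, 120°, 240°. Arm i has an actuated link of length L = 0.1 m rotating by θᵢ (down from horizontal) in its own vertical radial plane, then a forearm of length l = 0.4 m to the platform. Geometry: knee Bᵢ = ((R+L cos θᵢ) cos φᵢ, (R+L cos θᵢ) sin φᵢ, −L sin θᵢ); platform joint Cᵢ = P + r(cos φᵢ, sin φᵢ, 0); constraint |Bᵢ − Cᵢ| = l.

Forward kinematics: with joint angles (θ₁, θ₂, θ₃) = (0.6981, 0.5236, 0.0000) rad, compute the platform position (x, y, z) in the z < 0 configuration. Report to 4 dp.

(-0.0345, -0.0335, -0.3005)

φ1=0.0°: virtual centre (0.2866, 0.0000, -0.0643), radius l
φ2=120.0°: virtual centre (-0.1483, 0.2569, -0.0500), radius l
φ3=240.0°: virtual centre (-0.1550, -0.2685, 0.0000), radius l
|centre ₂|²−|centre ₁|² = 0.0042;  |centre ₃|²−|centre ₁|² = 0.0098
linear system: -0.8698x+0.5137y = 0.0042−0.0286z; -0.8832x+-0.5369y = 0.0098−0.1286z
det = 0.9208;  x = -0.0079+0.0884z,  y = -0.0053+0.0941z
sphere 1 gives Az²+Bz+C=0 with A=1.0167, B=0.0755, C=-0.0691;  B²−4AC=0.2867;  roots -0.3005, 0.2262;  negative root z = -0.3005
x = -0.0345, y = -0.0335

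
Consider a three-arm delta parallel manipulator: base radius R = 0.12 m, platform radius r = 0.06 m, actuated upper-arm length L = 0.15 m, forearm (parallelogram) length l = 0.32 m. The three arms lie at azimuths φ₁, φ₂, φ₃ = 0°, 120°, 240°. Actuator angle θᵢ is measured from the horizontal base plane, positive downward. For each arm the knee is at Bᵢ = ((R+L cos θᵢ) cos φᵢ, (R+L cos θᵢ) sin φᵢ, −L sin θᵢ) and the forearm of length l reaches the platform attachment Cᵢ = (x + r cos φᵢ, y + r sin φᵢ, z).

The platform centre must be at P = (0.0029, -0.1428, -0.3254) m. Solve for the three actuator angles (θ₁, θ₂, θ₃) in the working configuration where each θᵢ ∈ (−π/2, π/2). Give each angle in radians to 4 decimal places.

rotate P by −φ1: (0.0029, -0.1428, -0.3254)
  A cos θ + B sin θ = C:  0.0571·cos θ + -0.3254·sin θ = -0.1655
  θ1 = atan2(B,A) + arccos(C/0.3304) = 0.6983
φ2=120.0° → target in arm frame (-0.1251, 0.0689)
  A=0.1851, B=-0.3254, C=(l²−L²−A²−y'²−z²)/(2L)=-0.2167
  γ=atan2(-0.3254,0.1851)=-1.0536;  ψ=arccos(-0.5787)=2.1880;  θ2=γ+ψ≈1.1344
φ3=240.0° → target in arm frame (0.1222, 0.0739)
  A=-0.0622, B=-0.3254, C=(l²−L²−A²−y'²−z²)/(2L)=-0.1177
  γ=atan2(-0.3254,-0.0622)=-1.7597;  ψ=arccos(-0.3554)=1.9341;  θ3=γ+ψ≈0.1744

θ₁ = 0.6983, θ₂ = 1.1344, θ₃ = 0.1744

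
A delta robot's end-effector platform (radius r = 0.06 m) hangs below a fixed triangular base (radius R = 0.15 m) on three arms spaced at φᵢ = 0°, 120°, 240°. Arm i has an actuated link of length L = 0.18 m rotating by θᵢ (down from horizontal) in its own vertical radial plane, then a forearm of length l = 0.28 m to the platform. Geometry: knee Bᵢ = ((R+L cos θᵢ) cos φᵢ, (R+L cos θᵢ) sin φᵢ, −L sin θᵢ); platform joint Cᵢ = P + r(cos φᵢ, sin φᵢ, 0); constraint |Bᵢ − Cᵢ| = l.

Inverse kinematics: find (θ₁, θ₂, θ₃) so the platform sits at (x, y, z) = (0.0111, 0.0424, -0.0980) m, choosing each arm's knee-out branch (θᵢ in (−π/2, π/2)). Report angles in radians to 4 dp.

φ1=0.0° → target in arm frame (0.0111, 0.0424)
  A=0.0789, B=-0.0980, C=(l²−L²−A²−y'²−z²)/(2L)=0.0788
  θ1 = atan2(B,A) + arccos(C/0.1258) = 0.0009
arm 2 (φ=120.0°): x'=0.0312, y'=-0.0308
  e−x'=0.0588;  (l²−L²−(e−x')²−y'²−z²)/2L = 0.0888
  θ2 = atan2(B,A) + arccos(C/0.1143) = -0.3497
rotate P by −φ3: (-0.0423, -0.0116, -0.0980)
  A cos θ + B sin θ = C:  0.1323·cos θ + -0.0980·sin θ = 0.0521
  γ=atan2(-0.0980,0.1323)=-0.6377;  ψ=arccos(0.3167)=1.2486;  θ3=γ+ψ≈0.6109

θ₁ = 0.0009, θ₂ = -0.3497, θ₃ = 0.6109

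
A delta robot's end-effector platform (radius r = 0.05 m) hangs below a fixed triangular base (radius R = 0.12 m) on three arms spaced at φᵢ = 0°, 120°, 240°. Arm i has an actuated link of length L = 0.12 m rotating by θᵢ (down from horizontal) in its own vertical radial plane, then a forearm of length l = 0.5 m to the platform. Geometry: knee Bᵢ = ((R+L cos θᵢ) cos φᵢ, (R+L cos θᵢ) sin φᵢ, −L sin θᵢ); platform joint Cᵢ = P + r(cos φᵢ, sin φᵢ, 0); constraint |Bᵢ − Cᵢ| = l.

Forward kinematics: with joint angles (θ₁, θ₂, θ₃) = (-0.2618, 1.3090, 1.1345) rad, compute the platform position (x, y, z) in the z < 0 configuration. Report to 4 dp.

arm 1 at φ=0.0°: e+L cos θ1 = 0.1859;  O1 = (0.1859, 0.0000, 0.0311)
arm 2 at φ=120.0°: e+L cos θ2 = 0.1011;  O2 = (-0.0505, 0.0875, -0.1159)
arm 3 at φ=240.0°: e+L cos θ3 = 0.1207;  O3 = (-0.0604, -0.1045, -0.1088)
|O₂|²−|O₁|² = -0.0119;  |O₃|²−|O₁|² = -0.0091
linear system: -0.4729x+0.1750y = -0.0119−-0.2939z; -0.4925x+-0.2091y = -0.0091−-0.2796z
Cramer: x(z) = 0.0221-0.5965z;  y(z) = -0.0083+0.0678z
quadratic in z: (1.3604)z²+(0.1322)z+(-0.2221)=0, √Δ=1.1073 → z ∈ {-0.4556, 0.3584}; z = -0.4556 (taking z<0)
x = 0.2938, y = -0.0392

(0.2938, -0.0392, -0.4556)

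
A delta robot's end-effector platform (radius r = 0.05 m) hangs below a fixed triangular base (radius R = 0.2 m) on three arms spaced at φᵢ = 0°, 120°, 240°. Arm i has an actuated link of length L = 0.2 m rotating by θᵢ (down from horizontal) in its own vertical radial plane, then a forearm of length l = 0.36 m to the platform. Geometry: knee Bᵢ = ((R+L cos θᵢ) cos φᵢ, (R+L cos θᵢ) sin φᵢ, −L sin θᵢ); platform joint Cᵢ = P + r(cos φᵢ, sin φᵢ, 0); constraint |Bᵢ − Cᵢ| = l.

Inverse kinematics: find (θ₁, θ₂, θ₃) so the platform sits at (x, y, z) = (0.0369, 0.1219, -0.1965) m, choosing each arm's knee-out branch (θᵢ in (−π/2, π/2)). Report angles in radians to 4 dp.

θ₁ = 0.2620, θ₂ = -0.1743, θ₃ = 1.1347

φ1=0.0° → target in arm frame (0.0369, 0.1219)
  e−x'=0.1131;  (l²−L²−(e−x')²−y'²−z²)/2L = 0.0583
  √(A²+B²)=0.2267;  θ1 = -1.0485+1.3105 ≈ 0.2620
φ2=120.0° → target in arm frame (0.0871, -0.0929)
  e−x'=0.0629;  (l²−L²−(e−x')²−y'²−z²)/2L = 0.0960
  θ2 = atan2(B,A) + arccos(C/0.2063) = -0.1743
φ3=240.0° → target in arm frame (-0.1240, -0.0290)
  A cos θ + B sin θ = C:  0.2740·cos θ + -0.1965·sin θ = -0.0623
  γ=atan2(-0.1965,0.2740)=-0.6221;  ψ=arccos(-0.1849)=1.7568;  θ3=γ+ψ≈1.1347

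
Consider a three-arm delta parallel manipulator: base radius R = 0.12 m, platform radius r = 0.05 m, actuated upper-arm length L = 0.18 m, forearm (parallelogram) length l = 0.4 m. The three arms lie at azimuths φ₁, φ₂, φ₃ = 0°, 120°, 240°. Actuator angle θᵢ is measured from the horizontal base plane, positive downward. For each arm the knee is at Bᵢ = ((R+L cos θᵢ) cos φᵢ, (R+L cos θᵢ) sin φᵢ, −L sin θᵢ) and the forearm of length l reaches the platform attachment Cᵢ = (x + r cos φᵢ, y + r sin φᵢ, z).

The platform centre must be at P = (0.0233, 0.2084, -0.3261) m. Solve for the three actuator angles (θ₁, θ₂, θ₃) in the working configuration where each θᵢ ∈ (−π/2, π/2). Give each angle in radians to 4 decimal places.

rotate P by −φ1: (0.0233, 0.2084, -0.3261)
  A cos θ + B sin θ = C:  0.0467·cos θ + -0.3261·sin θ = -0.0676
  √(A²+B²)=0.3294;  θ1 = -1.4286+1.7776 ≈ 0.3491
arm 2 (φ=120.0°): x'=0.1688, y'=-0.1244
  e−x'=-0.0988;  (l²−L²−(e−x')²−y'²−z²)/2L = -0.0111
  γ=atan2(-0.3261,-0.0988)=-1.8651;  ψ=arccos(-0.0324)=1.6032;  θ2=γ+ψ≈-0.2618
φ3=240.0° → target in arm frame (-0.1921, -0.0840)
  e−x'=0.2621;  (l²−L²−(e−x')²−y'²−z²)/2L = -0.1514
  √(A²+B²)=0.4184;  θ3 = -0.8937+1.9411 ≈ 1.0474

θ₁ = 0.3491, θ₂ = -0.2618, θ₃ = 1.0474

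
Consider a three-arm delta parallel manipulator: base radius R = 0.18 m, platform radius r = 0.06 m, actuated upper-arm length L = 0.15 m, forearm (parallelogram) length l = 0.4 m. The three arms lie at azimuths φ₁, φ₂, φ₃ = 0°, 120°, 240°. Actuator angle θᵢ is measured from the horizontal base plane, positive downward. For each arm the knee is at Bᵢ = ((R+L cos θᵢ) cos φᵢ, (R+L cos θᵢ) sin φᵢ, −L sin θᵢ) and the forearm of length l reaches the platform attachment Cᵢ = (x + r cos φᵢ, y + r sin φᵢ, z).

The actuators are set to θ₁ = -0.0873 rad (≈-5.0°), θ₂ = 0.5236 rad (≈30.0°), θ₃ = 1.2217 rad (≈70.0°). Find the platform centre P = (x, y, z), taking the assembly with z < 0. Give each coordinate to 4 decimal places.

(0.1418, 0.1046, -0.3513)

O1 = (0.2694·cos0.0°, 0.2694·sin0.0°, 0.0131) = (0.2694, 0.0000, 0.0131)
φ2=120.0°: virtual centre (-0.1250, 0.2164, -0.0750), radius l
O3 = (0.1713·cos240.0°, 0.1713·sin240.0°, -0.1410) = (-0.0857, -0.1484, -0.1410)
subtract pairs → two planes through P
plane₁₂: -0.7888x+0.4328y+-0.1762z = -0.0047
det = 0.5414;  x = 0.0214+-0.3428z,  y = 0.0282+-0.2177z
sphere 1 gives Az²+Bz+C=0 with A=1.1649, B=0.1316, C=-0.0975;  B²−4AC=0.4717;  roots -0.3513, 0.2383;  negative root z = -0.3513
x = 0.1418, y = 0.1046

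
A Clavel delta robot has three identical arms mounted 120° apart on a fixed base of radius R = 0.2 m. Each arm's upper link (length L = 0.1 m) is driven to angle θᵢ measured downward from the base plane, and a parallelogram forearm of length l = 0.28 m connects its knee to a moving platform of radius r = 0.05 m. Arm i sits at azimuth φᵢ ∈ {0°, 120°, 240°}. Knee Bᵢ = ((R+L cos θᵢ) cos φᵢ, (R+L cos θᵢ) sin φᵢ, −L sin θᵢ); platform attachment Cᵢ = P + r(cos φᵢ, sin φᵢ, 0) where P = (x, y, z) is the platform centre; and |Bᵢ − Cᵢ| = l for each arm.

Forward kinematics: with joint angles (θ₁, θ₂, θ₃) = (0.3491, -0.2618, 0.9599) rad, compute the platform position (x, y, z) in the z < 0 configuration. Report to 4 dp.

φ1=0.0°: virtual centre (0.2440, 0.0000, -0.0342), radius l
φ2=120.0°: virtual centre (-0.1233, 0.2136, 0.0259), radius l
O3 = (0.2074·cos240.0°, 0.2074·sin240.0°, -0.0819) = (-0.1037, -0.1796, -0.0819)
eliminate P² terms by subtracting sphere 1 from 2 and 3
plane₁₂: -0.7345x+0.4271y+0.1202z = 0.0008
Cramer: x(z) = 0.0079+0.0043z;  y(z) = 0.0154-0.2740z
into |P−O₁|² = l²: 1.0751z² + 0.0580z + -0.0212 = 0;  Δ = 0.0947;  z = -0.1701 or 0.1162 → z<0 root = -0.1701
x = 0.0071, y = 0.0620

(0.0071, 0.0620, -0.1701)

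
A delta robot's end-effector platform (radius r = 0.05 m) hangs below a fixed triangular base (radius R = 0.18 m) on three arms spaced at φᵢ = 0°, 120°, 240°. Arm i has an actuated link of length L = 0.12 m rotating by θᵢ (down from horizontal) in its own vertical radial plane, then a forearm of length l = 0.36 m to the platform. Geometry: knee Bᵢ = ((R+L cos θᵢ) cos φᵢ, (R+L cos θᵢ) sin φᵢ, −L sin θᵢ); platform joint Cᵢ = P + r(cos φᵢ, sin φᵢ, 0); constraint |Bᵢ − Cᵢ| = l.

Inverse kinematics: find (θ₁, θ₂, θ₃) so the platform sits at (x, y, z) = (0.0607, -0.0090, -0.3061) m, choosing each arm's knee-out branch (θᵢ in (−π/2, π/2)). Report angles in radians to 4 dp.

rotate P by −φ1: (0.0607, -0.0090, -0.3061)
  A cos θ + B sin θ = C:  0.0693·cos θ + -0.3061·sin θ = 0.0692
  θ1 = atan2(B,A) + arccos(C/0.3138) = 0.0002
rotate P by −φ2: (-0.0381, -0.0481, -0.3061)
  e−x'=0.1681;  (l²−L²−(e−x')²−y'²−z²)/2L = -0.0378
  θ2 = atan2(B,A) + arccos(C/0.3492) = 0.6109
arm 3 (φ=240.0°): x'=-0.0226, y'=0.0571
  A cos θ + B sin θ = C:  0.1526·cos θ + -0.3061·sin θ = -0.0209
  γ=atan2(-0.3061,0.1526)=-1.1084;  ψ=arccos(-0.0612)=1.6321;  θ3=γ+ψ≈0.5236

θ₁ = 0.0002, θ₂ = 0.6109, θ₃ = 0.5236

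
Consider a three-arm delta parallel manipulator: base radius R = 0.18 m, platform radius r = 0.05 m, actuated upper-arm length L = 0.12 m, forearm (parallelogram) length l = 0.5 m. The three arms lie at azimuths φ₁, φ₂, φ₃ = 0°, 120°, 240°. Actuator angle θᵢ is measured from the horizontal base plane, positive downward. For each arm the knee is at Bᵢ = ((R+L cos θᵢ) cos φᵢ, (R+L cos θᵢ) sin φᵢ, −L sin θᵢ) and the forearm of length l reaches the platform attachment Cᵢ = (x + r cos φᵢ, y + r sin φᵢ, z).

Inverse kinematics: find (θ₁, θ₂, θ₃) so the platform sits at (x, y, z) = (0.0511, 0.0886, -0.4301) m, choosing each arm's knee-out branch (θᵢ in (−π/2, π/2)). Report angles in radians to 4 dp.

arm 1 (φ=0.0°): x'=0.0511, y'=0.0886
  A cos θ + B sin θ = C:  0.0789·cos θ + -0.4301·sin θ = 0.1522
  θ1 = atan2(B,A) + arccos(C/0.4373) = -0.1742
rotate P by −φ2: (0.0512, -0.0886, -0.4301)
  A=0.0788, B=-0.4301, C=(l²−L²−A²−y'²−z²)/(2L)=0.1523
  γ=atan2(-0.4301,0.0788)=-1.3895;  ψ=arccos(0.3484)=1.2150;  θ2=γ+ψ≈-0.1746
rotate P by −φ3: (-0.1023, 0.0000, -0.4301)
  A=0.2323, B=-0.4301, C=(l²−L²−A²−y'²−z²)/(2L)=-0.0139
  √(A²+B²)=0.4888;  θ3 = -1.0756+1.5993 ≈ 0.5237

θ₁ = -0.1742, θ₂ = -0.1746, θ₃ = 0.5237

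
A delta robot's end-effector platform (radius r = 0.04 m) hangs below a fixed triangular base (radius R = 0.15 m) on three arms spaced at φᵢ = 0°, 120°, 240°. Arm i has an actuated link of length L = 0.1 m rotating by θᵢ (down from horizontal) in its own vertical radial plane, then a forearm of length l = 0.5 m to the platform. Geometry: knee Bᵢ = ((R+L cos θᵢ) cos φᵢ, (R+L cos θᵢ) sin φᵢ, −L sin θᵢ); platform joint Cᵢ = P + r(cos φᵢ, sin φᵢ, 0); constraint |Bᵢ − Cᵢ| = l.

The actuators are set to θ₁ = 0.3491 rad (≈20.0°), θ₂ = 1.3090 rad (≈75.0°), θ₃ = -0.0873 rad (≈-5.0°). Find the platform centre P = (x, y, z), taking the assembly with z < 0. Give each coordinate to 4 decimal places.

(0.0492, -0.1974, -0.4667)

O1 = (0.2040·cos0.0°, 0.2040·sin0.0°, -0.0342) = (0.2040, 0.0000, -0.0342)
O2 = (0.1359·cos120.0°, 0.1359·sin120.0°, -0.0966) = (-0.0679, 0.1177, -0.0966)
O3 = (0.2096·cos240.0°, 0.2096·sin240.0°, 0.0087) = (-0.1048, -0.1815, 0.0087)
|O₂|²−|O₁|² = -0.0150;  |O₃|²−|O₁|² = 0.0012
plane₁₂: -0.5438x+0.2354y+-0.1248z = -0.0150
det = 0.3428;  x = 0.0150+-0.0732z,  y = -0.0290+0.3610z
into |P−O₁|² = l²: 1.1357z² + 0.0752z + -0.2123 = 0;  Δ = 0.9700;  z = -0.4667 or 0.4005 → z<0 root = -0.4667
x = 0.0492, y = -0.1974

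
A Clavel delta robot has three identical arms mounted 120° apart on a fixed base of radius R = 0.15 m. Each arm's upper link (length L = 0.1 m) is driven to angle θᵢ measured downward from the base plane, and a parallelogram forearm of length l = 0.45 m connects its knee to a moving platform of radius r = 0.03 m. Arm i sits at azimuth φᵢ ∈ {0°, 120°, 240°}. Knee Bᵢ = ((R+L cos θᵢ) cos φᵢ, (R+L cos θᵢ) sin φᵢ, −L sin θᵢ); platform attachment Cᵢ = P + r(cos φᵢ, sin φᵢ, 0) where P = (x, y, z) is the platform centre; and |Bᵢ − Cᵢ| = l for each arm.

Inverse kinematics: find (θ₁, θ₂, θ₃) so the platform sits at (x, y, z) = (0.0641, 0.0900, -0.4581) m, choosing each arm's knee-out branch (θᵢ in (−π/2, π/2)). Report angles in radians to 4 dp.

rotate P by −φ1: (0.0641, 0.0900, -0.4581)
  A=0.0559, B=-0.4581, C=(l²−L²−A²−y'²−z²)/(2L)=-0.1429
  θ1 = atan2(B,A) + arccos(C/0.4615) = 0.4362
rotate P by −φ2: (0.0459, -0.1005, -0.4581)
  A cos θ + B sin θ = C:  0.0741·cos θ + -0.4581·sin θ = -0.1648
  θ2 = atan2(B,A) + arccos(C/0.4641) = 0.5233
φ3=240.0° → target in arm frame (-0.1100, 0.0105)
  A=0.2300, B=-0.4581, C=(l²−L²−A²−y'²−z²)/(2L)=-0.3518
  θ3 = atan2(B,A) + arccos(C/0.5126) = 1.2217

θ₁ = 0.4362, θ₂ = 0.5233, θ₃ = 1.2217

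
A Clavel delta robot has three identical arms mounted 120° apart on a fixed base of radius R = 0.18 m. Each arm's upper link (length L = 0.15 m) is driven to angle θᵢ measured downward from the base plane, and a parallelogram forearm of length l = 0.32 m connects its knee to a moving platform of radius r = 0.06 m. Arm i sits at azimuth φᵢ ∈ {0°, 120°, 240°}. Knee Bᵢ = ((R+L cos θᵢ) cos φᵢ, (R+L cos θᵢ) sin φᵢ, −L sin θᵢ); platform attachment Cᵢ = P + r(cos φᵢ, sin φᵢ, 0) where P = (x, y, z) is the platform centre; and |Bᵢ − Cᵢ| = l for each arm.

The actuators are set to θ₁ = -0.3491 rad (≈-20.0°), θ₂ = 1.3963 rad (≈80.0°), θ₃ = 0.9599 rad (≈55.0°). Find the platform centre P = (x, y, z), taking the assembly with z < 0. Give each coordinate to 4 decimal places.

(0.1665, -0.0602, -0.2485)

arm 1 at φ=0.0°: (R−r)+L cos θ1 = 0.2610;  centre 1 = (0.2610, 0.0000, 0.0513)
arm 2 at φ=120.0°: (R−r)+L cos θ2 = 0.1460;  centre 2 = (-0.0730, 0.1265, -0.1477)
centre 3 = (0.2060·cos240.0°, 0.2060·sin240.0°, -0.1229) = (-0.1030, -0.1784, -0.1229)
|centre ₂|²−|centre ₁|² = -0.0276;  |centre ₃|²−|centre ₁|² = -0.0132
[-0.6679 0.2530 -0.3981]·P = -0.0276;  [-0.7279 -0.3569 -0.3484]·P = -0.0132
Cramer: x(z) = 0.0312-0.5448z;  y(z) = -0.0267+0.1351z
into |P−centre ₁|² = l²: 1.3150z² + 0.1405z + -0.0463 = 0;  Δ = 0.2631;  z = -0.2485 or 0.1416 → z<0 root = -0.2485
x = 0.1665, y = -0.0602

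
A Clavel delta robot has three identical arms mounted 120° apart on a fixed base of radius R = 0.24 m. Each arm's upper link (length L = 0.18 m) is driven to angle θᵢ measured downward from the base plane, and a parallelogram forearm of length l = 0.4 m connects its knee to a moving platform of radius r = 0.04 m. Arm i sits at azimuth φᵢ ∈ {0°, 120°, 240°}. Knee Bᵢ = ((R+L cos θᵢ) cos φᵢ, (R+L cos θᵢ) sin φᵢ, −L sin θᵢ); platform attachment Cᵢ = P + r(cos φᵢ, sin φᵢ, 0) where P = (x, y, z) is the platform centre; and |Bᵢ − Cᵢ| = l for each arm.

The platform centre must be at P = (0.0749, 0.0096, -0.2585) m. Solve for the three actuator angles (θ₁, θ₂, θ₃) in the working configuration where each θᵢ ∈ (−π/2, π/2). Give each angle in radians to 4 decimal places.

θ₁ = 0.0000, θ₂ = 0.6977, θ₃ = 0.7853

φ1=0.0° → target in arm frame (0.0749, 0.0096)
  A cos θ + B sin θ = C:  0.1251·cos θ + -0.2585·sin θ = 0.1251
  √(A²+B²)=0.2872;  θ1 = -1.1201+1.1201 ≈ 0.0000
rotate P by −φ2: (-0.0291, -0.0697, -0.2585)
  A=0.2291, B=-0.2585, C=(l²−L²−A²−y'²−z²)/(2L)=0.0095
  √(A²+B²)=0.3454;  θ2 = -0.8455+1.5433 ≈ 0.6977
arm 3 (φ=240.0°): x'=-0.0458, y'=0.0601
  A=0.2458, B=-0.2585, C=(l²−L²−A²−y'²−z²)/(2L)=-0.0090
  θ3 = atan2(B,A) + arccos(C/0.3567) = 0.7853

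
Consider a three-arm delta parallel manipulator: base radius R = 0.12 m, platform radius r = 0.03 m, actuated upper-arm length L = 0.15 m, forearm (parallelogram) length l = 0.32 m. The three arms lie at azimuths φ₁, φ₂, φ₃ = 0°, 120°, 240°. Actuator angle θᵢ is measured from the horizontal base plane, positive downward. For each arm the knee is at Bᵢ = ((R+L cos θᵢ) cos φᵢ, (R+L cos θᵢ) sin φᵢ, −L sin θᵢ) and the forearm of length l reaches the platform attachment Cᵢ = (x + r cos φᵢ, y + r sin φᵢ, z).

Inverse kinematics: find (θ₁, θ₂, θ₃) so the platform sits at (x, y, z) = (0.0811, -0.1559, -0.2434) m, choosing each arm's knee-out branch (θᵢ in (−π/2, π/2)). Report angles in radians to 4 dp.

arm 1 (φ=0.0°): x'=0.0811, y'=-0.1559
  e−x'=0.0089;  (l²−L²−(e−x')²−y'²−z²)/2L = -0.0124
  θ1 = atan2(B,A) + arccos(C/0.2436) = 0.0876
φ2=120.0° → target in arm frame (-0.1756, 0.0077)
  e−x'=0.2656;  (l²−L²−(e−x')²−y'²−z²)/2L = -0.1664
  θ2 = atan2(B,A) + arccos(C/0.3602) = 1.3092
arm 3 (φ=240.0°): x'=0.0945, y'=0.1482
  e−x'=-0.0045;  (l²−L²−(e−x')²−y'²−z²)/2L = -0.0044
  γ=atan2(-0.2434,-0.0045)=-1.5891;  ψ=arccos(-0.0181)=1.5889;  θ3=γ+ψ≈-0.0002

θ₁ = 0.0876, θ₂ = 1.3092, θ₃ = -0.0002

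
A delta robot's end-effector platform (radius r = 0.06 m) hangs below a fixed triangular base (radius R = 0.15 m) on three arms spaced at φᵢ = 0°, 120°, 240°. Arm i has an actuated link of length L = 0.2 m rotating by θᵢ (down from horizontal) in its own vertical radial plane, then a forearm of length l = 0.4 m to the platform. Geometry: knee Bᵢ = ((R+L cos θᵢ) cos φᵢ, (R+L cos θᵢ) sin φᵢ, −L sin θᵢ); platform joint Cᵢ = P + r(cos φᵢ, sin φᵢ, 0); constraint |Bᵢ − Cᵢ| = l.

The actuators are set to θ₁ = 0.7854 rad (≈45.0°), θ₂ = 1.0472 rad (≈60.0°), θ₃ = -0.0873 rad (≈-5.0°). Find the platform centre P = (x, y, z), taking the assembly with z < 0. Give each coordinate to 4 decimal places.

O1 = (0.2314·cos0.0°, 0.2314·sin0.0°, -0.1414) = (0.2314, 0.0000, -0.1414)
O2 = (0.1900·cos120.0°, 0.1900·sin120.0°, -0.1732) = (-0.0950, 0.1645, -0.1732)
O3 = (0.2892·cos240.0°, 0.2892·sin240.0°, 0.0174) = (-0.1446, -0.2505, 0.0174)
|O₂|²−|O₁|² = -0.0075;  |O₃|²−|O₁|² = 0.0104
plane₁₂: -0.6528x+0.3291y+-0.0636z = -0.0075
det = 0.5746;  x = 0.0005+0.1266z,  y = -0.0216+0.4442z
quadratic in z: (1.2133)z²+(0.2052)z+(-0.0862)=0, √Δ=0.6787 → z ∈ {-0.3642, 0.1951}; z = -0.3642 (taking z<0)
x = -0.0456, y = -0.1834

(-0.0456, -0.1834, -0.3642)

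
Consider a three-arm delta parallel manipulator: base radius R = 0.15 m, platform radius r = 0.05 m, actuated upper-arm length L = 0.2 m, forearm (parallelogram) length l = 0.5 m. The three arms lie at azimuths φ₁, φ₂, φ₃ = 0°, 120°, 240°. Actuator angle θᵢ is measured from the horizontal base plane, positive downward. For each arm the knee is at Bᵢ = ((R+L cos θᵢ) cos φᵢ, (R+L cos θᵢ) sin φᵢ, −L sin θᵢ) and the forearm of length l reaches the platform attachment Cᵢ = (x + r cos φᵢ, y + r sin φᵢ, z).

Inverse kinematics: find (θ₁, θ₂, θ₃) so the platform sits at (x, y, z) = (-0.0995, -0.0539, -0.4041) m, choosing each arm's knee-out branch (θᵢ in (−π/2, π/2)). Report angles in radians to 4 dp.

arm 1 (φ=0.0°): x'=-0.0995, y'=-0.0539
  e−x'=0.1995;  (l²−L²−(e−x')²−y'²−z²)/2L = 0.0100
  γ=atan2(-0.4041,0.1995)=-1.1122;  ψ=arccos(0.0222)=1.5486;  θ1=γ+ψ≈0.4364
arm 2 (φ=120.0°): x'=0.0031, y'=0.1131
  A=0.0969, B=-0.4041, C=(l²−L²−A²−y'²−z²)/(2L)=0.0613
  θ2 = atan2(B,A) + arccos(C/0.4156) = 0.0874
rotate P by −φ3: (0.0964, -0.0592, -0.4041)
  A=0.0036, B=-0.4041, C=(l²−L²−A²−y'²−z²)/(2L)=0.1080
  γ=atan2(-0.4041,0.0036)=-1.5620;  ψ=arccos(0.2671)=1.3004;  θ3=γ+ψ≈-0.2616

θ₁ = 0.4364, θ₂ = 0.0874, θ₃ = -0.2616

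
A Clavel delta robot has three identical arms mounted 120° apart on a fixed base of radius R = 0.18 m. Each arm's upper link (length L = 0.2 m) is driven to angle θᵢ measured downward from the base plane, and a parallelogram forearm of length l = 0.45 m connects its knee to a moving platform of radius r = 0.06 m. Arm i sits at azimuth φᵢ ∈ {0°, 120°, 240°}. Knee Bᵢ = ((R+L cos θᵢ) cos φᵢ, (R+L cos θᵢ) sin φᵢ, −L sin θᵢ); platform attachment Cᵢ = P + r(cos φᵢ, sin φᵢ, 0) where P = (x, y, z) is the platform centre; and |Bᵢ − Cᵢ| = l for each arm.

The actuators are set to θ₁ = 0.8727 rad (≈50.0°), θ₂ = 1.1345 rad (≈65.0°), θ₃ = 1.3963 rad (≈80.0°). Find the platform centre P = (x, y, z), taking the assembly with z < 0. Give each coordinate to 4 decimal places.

(0.0884, 0.0551, -0.5701)

centre 1 = (0.2486·cos0.0°, 0.2486·sin0.0°, -0.1532) = (0.2486, 0.0000, -0.1532)
arm 2 at φ=120.0°: e+L cos θ2 = 0.2045;  centre 2 = (-0.1023, 0.1771, -0.1813)
arm 3 at φ=240.0°: e+L cos θ3 = 0.1547;  centre 3 = (-0.0774, -0.1340, -0.1970)
subtract pairs → two planes through P
plane₁₂: -0.7016x+0.3542y+-0.0561z = -0.0106
det = 0.4189;  x = 0.0258+-0.1099z,  y = 0.0213+-0.0593z
quadratic in z: (1.0156)z²+(0.3529)z+(-0.1290)=0, √Δ=0.8052 → z ∈ {-0.5701, 0.2227}; z = -0.5701 (taking z<0)
x = 0.0884, y = 0.0551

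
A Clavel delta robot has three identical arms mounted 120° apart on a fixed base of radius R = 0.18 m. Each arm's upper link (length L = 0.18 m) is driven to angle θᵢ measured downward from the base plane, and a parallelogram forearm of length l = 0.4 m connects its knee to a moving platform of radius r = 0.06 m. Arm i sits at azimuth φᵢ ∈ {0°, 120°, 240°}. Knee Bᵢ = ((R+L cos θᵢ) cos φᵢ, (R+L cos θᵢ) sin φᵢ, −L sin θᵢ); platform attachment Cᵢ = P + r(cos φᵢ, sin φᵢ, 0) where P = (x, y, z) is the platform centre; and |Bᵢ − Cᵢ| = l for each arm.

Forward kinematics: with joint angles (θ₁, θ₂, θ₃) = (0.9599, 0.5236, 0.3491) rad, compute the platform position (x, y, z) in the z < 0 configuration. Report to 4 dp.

φ1=0.0°: virtual centre (0.2232, 0.0000, -0.1474), radius l
φ2=120.0°: virtual centre (-0.1379, 0.2389, -0.0900), radius l
O3 = (0.2891·cos240.0°, 0.2891·sin240.0°, -0.0616) = (-0.1446, -0.2504, -0.0616)
subtract pairs → two planes through P
linear system: -0.7224x+0.4778y = 0.0126−0.1149z; -0.7356x+-0.5008y = 0.0158−0.1717z
det = 0.7133;  x = -0.0195+0.1957z,  y = -0.0030+0.0555z
quadratic in z: (1.0414)z²+(0.1995)z+(-0.0793)=0, √Δ=0.6085 → z ∈ {-0.3880, 0.1964}; z = -0.3880 (taking z<0)
x = -0.0954, y = -0.0245

(-0.0954, -0.0245, -0.3880)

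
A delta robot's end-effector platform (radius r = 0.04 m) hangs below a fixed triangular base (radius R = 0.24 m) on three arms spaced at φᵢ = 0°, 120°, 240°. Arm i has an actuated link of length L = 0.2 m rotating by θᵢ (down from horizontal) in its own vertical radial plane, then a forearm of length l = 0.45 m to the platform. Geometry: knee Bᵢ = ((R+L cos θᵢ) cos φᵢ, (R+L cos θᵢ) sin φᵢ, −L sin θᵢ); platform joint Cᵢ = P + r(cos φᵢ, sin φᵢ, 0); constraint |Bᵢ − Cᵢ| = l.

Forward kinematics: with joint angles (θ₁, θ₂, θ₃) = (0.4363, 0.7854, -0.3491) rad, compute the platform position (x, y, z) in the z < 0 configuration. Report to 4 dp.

(-0.0136, -0.1049, -0.2731)

φ1=0.0°: virtual centre (0.3813, 0.0000, -0.0845), radius l
arm 2 at φ=120.0°: ρ2 = 0.3414;  centre 2 = (-0.1707, 0.2957, -0.1414)
centre 3 = (0.3879·cos240.0°, 0.3879·sin240.0°, 0.0684) = (-0.1940, -0.3360, 0.0684)
|centre ₂|²−|centre ₁|² = -0.0159;  |centre ₃|²−|centre ₁|² = 0.0027
linear system: -1.1039x+0.5914y = -0.0159−-0.1138z; -1.1505x+-0.6719y = 0.0027−0.3059z
Cramer: x(z) = 0.0064+0.0734z;  y(z) = -0.0150+0.3295z
quadratic in z: (1.1140)z²+(0.1041)z+(-0.0546)=0, √Δ=0.5042 → z ∈ {-0.2731, 0.1796}; z = -0.2731 (taking z<0)
x = -0.0136, y = -0.1049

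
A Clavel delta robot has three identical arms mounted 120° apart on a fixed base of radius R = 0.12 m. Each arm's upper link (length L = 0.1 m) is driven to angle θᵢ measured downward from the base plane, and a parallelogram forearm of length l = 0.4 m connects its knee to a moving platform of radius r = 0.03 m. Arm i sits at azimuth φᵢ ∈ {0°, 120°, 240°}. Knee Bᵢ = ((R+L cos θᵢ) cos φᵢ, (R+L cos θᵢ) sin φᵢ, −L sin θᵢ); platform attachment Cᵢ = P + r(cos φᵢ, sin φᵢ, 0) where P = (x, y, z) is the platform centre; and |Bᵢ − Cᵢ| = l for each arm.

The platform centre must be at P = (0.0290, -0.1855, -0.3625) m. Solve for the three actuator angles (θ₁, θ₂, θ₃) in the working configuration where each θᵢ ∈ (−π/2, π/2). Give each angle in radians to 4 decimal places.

θ₁ = 0.4357, θ₂ = 1.3087, θ₃ = -0.1748

φ1=0.0° → target in arm frame (0.0290, -0.1855)
  e−x'=0.0610;  (l²−L²−(e−x')²−y'²−z²)/2L = -0.0977
  θ1 = atan2(B,A) + arccos(C/0.3676) = 0.4357
arm 2 (φ=120.0°): x'=-0.1751, y'=0.0676
  A=0.2651, B=-0.3625, C=(l²−L²−A²−y'²−z²)/(2L)=-0.2814
  θ2 = atan2(B,A) + arccos(C/0.4491) = 1.3087
φ3=240.0° → target in arm frame (0.1461, 0.1179)
  A cos θ + B sin θ = C:  -0.0561·cos θ + -0.3625·sin θ = 0.0077
  γ=atan2(-0.3625,-0.0561)=-1.7245;  ψ=arccos(0.0211)=1.5497;  θ3=γ+ψ≈-0.1748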